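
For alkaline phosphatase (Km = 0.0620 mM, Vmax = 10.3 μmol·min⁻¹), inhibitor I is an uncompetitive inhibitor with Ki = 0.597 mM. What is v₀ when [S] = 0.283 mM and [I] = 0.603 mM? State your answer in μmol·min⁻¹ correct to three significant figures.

α = 1 + [I]/Ki = 1 + 0.603/0.597 = 2.010.
For an uncompetitive inhibitor, both parameters are divided by α, giving Vmax/α and Km/α: Km,app = 0.0308 mM, Vmax,app = 5.12 μmol·min⁻¹.
v = Vmax,app·[S]/(Km,app + [S]) = 5.12 × 0.283/(0.0308 + 0.283) = 4.62 μmol·min⁻¹.

4.62 μmol·min⁻¹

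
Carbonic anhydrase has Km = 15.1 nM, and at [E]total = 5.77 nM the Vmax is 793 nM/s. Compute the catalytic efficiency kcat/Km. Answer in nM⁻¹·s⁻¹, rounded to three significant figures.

9.10 nM⁻¹·s⁻¹

kcat = Vmax/[E]total = 793/5.77 = 137 s⁻¹.
kcat/Km = 137/15.1 = 9.10 nM⁻¹·s⁻¹.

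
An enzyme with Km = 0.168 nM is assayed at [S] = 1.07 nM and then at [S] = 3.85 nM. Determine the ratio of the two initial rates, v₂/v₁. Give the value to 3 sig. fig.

1.11

The fractional saturations are [S]/(Km+[S]) = 1.07/1.238 = 0.8643 and 3.85/4.018 = 0.9582.
v₂/v₁ is just their ratio: 0.9582/0.8643 = 1.11.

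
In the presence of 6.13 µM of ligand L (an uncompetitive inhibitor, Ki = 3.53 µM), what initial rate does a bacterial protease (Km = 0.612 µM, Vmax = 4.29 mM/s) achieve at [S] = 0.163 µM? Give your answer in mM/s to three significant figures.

α = 1 + [I]/Ki = 1 + 6.13/3.53 = 2.737.
For an uncompetitive inhibitor, both parameters are divided by α, giving Vmax/α and Km/α: Km,app = 0.224 µM, Vmax,app = 1.57 mM/s.
v = Vmax,app·[S]/(Km,app + [S]) = 1.57 × 0.163/(0.224 + 0.163) = 0.661 mM/s.

0.661 mM/s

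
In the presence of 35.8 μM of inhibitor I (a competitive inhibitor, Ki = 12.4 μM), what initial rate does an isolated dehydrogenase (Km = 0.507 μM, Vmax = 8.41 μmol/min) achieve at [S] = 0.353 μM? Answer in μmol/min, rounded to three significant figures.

With α = 1 + [I]/Ki = 1 + 35.8/12.4 = 3.887, the competitive rate law is v = Vmax[S] / (αKm + [S]).
v = 8.41×0.353 / (3.887×0.507 + 0.353) = 2.969/2.324 = 1.28 μmol/min.

1.28 μmol/min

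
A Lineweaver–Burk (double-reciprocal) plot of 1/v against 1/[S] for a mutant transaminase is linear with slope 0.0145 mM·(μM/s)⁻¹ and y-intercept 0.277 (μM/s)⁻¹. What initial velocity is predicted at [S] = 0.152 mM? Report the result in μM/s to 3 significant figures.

The y-intercept is 1/Vmax, so Vmax = 1/0.277 = 3.61 μM/s.
The slope is Km/Vmax, so Km = 0.0145 × 3.61 = 0.0523 mM.
Then v = 3.61 × 0.152/(0.0523 + 0.152) = 2.69 μM/s.

2.69 μM/s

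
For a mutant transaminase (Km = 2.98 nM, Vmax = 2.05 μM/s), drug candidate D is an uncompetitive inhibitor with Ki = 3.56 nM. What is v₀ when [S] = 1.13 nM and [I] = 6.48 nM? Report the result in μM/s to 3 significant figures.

α = 1 + [I]/Ki = 1 + 6.48/3.56 = 2.820.
For an uncompetitive inhibitor, both parameters are divided by α, giving Vmax/α and Km/α: Km,app = 1.06 nM, Vmax,app = 0.727 μM/s.
v = Vmax,app·[S]/(Km,app + [S]) = 0.727 × 1.13/(1.06 + 1.13) = 0.376 μM/s.

0.376 μM/s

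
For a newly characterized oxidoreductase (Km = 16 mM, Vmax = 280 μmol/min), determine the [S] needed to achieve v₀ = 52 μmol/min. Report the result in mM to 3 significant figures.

3.65 mM

The required fractional saturation is v/Vmax = 52/280 = 0.1857.
Then [S]/(Km+[S]) = 0.1857 ⇒ [S] = 16 × 0.1857/(1 − 0.1857) = 3.65 mM.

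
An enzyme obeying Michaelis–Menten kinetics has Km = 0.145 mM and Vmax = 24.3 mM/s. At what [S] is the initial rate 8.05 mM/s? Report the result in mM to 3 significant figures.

0.0718 mM

Rearranging v = Vmax[S]/(Km+[S]) gives [S] = Km·v/(Vmax − v).
[S] = 0.145 × 8.05 / (24.3 − 8.05) = 1.167/16.25 = 0.0718 mM.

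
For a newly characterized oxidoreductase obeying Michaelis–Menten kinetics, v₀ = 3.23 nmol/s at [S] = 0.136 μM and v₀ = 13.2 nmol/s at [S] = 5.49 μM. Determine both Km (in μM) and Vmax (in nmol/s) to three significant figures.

Km = 0.467 μM; Vmax = 14.3 nmol/s

In reciprocal form, 1/v = (Km/Vmax)·(1/[S]) + 1/Vmax. The two points give (1/[S], 1/v) = (7.353, 0.3096) and (0.1821, 0.07576).
Slope = (0.3096 − 0.07576)/(7.353 − 0.1821) = 0.03261; intercept = 0.3096 − 0.03261×7.353 = 0.06982.
Vmax = 1/intercept = 14.3 nmol/s; Km = slope × Vmax = 0.03261 × 14.3 = 0.467 μM.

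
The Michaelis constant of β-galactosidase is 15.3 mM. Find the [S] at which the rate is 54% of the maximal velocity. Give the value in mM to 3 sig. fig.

v/Vmax = [S]/(Km+[S]) = 0.54, so [S] = Km·0.54/(1 − 0.54) = 15.3 × 1.174.
[S] = 18.0 mM.

18.0 mM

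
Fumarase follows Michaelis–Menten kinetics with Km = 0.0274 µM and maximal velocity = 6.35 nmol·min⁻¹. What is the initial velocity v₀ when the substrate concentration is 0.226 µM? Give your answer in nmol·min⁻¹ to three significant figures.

v = Vmax·[S]/(Km + [S]) = 6.35 × 0.226 / (0.0274 + 0.226)
  = 1.435 / 0.2534 = 5.66 nmol·min⁻¹.

5.66 nmol·min⁻¹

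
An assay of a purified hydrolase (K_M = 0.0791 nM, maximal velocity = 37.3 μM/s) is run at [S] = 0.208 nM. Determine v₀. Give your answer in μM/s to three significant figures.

27.0 μM/s

[S]/(Km+[S]) = 0.208/0.2871 = 0.7245, the fractional saturation.
v = 0.7245 × Vmax = 0.7245 × 37.3 = 27.0 μM/s.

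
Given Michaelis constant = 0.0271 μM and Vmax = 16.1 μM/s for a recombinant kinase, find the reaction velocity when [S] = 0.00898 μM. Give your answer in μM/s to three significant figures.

4.01 μM/s

v = Vmax·[S]/(Km + [S]) = 16.1 × 0.00898 / (0.0271 + 0.00898)
  = 0.1446 / 0.03608 = 4.01 μM/s.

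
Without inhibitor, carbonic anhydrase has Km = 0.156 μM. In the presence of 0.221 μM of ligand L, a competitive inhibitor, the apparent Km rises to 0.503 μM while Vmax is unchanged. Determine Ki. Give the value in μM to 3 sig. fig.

Competitive: Km,app = α·Km with α = 1 + [I]/Ki.
α = Km,app/Km = 0.503/0.156 = 3.224.
Ki = [I]/(α − 1) = 0.221/2.224 = 0.0994 μM.

0.0994 μM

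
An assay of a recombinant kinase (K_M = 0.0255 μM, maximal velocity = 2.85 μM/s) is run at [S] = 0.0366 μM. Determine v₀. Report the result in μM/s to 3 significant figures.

v = Vmax·[S]/(Km + [S]) = 2.85 × 0.0366 / (0.0255 + 0.0366)
  = 0.1043 / 0.06210 = 1.68 μM/s.

1.68 μM/s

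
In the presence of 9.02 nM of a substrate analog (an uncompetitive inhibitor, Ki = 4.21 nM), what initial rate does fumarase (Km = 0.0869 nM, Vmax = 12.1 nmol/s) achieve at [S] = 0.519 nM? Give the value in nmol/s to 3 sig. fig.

α = 1 + [I]/Ki = 1 + 9.02/4.21 = 3.143.
For an uncompetitive inhibitor, both parameters are divided by α, giving Vmax/α and Km/α: Km,app = 0.0277 nM, Vmax,app = 3.85 nmol/s.
v = Vmax,app·[S]/(Km,app + [S]) = 3.85 × 0.519/(0.0277 + 0.519) = 3.66 nmol/s.

3.66 nmol/s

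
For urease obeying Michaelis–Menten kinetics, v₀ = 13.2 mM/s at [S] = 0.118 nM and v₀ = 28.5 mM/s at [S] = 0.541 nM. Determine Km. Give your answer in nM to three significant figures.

0.259 nM

In reciprocal form, 1/v = (Km/Vmax)·(1/[S]) + 1/Vmax. The two points give (1/[S], 1/v) = (8.475, 0.07576) and (1.848, 0.03509).
Slope = (0.07576 − 0.03509)/(8.475 − 1.848) = 0.006138; intercept = 0.07576 − 0.006138×8.475 = 0.02374.
Vmax = 1/intercept = 42.1 mM/s; Km = slope × Vmax = 0.006138 × 42.1 = 0.259 nM.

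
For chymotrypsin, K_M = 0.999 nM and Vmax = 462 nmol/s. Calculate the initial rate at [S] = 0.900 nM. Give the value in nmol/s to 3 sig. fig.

[S]/(Km+[S]) = 0.900/1.899 = 0.4739, the fractional saturation.
v = 0.4739 × Vmax = 0.4739 × 462 = 219 nmol/s.

219 nmol/s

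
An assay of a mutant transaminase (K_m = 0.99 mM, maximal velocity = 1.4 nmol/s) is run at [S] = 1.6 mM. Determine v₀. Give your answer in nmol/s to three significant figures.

[S]/(Km+[S]) = 1.6/2.590 = 0.6178, the fractional saturation.
v = 0.6178 × Vmax = 0.6178 × 1.4 = 0.865 nmol/s.

0.865 nmol/s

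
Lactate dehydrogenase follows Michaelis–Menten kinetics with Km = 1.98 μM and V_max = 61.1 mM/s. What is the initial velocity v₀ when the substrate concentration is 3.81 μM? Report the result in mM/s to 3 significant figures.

v = Vmax·[S]/(Km + [S]) = 61.1 × 3.81 / (1.98 + 3.81)
  = 232.8 / 5.790 = 40.2 mM/s.

40.2 mM/s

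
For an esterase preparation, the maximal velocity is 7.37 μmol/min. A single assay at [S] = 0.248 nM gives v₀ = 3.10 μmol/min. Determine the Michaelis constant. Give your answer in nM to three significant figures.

From v = Vmax[S]/(Km+[S]), Km = [S](Vmax − v)/v.
Km = 0.248 × (7.37 − 3.10) / 3.10 = 1.059/3.10 = 0.342 nM.

0.342 nM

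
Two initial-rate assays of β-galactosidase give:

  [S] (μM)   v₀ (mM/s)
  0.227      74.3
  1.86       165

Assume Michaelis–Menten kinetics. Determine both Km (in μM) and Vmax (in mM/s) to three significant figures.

From v = Vmax[S]/(Km+[S]), each point gives Vmax = v(Km+[S])/[S].
Equating: 74.3(Km+0.227)/0.227 = 165(Km+1.86)/1.86.
327.3·Km + 74.3 = 88.71·Km + 165, so (327.3 − 88.71)·Km = 165 − 74.3.
Km = 90.70/238.6 = 0.380 μM; then Vmax = 74.3(0.380+0.227)/0.227 = 199 mM/s.

Km = 0.380 μM; Vmax = 199 mM/s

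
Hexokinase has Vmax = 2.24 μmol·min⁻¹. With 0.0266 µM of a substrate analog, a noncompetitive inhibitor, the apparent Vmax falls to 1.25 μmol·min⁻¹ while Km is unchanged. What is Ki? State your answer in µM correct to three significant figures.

0.0336 µM

Noncompetitive: Vmax,app = Vmax/α with α = 1 + [I]/Ki.
α = Vmax/Vmax,app = 2.24/1.25 = 1.792.
Since α = 1 + [I]/Ki, [I]/Ki = 1.792 − 1 = 0.7920 and Ki = 0.0266/0.7920 = 0.0336 µM.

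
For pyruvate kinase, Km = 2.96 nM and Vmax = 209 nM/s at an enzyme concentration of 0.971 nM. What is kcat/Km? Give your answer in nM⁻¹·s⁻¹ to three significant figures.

kcat = Vmax/[E]total = 209/0.971 = 215 s⁻¹.
kcat/Km = 215/2.96 = 72.7 nM⁻¹·s⁻¹.

72.7 nM⁻¹·s⁻¹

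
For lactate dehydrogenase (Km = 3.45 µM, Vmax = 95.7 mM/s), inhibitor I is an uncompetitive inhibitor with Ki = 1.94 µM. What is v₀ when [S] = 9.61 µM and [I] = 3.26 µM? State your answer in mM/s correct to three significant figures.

With α = 1 + [I]/Ki = 1 + 3.26/1.94 = 2.680, the uncompetitive rate law is v = (Vmax/α)·[S] / (Km/α + [S]).
v = (95.7/2.680)×9.61 / (3.45/2.680 + 9.61) = 343.1/10.90 = 31.5 mM/s.

31.5 mM/s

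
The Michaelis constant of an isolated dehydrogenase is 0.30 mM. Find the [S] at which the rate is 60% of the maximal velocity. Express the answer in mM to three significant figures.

v/Vmax = [S]/(Km+[S]) = 0.6, so [S] = Km·0.6/(1 − 0.6) = 0.30 × 1.500.
[S] = 0.450 mM.

0.450 mM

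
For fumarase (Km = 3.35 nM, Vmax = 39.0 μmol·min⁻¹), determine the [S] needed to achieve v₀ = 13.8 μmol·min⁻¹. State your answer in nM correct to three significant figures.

1.83 nM

Rearranging v = Vmax[S]/(Km+[S]) gives [S] = Km·v/(Vmax − v).
[S] = 3.35 × 13.8 / (39.0 − 13.8) = 46.23/25.20 = 1.83 nM.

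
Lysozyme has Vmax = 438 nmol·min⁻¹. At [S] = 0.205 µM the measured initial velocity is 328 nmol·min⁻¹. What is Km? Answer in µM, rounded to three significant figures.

v/Vmax = 328/438 = 0.7489 = [S]/(Km+[S]).
So Km + [S] = [S]/0.7489 = 0.2738 µM, giving Km = 0.2738 − 0.205 = 0.0687 µM.

0.0687 µM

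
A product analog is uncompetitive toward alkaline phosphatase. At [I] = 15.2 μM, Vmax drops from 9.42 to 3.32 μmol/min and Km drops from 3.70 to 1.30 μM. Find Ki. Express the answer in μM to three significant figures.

8.27 μM

Uncompetitive: Vmax,app = Vmax/α (and Km,app = Km/α) with α = 1 + [I]/Ki.
α = Vmax/Vmax,app = 9.42/3.32 = 2.837.
Since α = 1 + [I]/Ki, [I]/Ki = 2.837 − 1 = 1.837 and Ki = 15.2/1.837 = 8.27 μM.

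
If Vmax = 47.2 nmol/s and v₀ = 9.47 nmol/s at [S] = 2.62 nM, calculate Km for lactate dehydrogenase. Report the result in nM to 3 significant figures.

v/Vmax = 9.47/47.2 = 0.2006 = [S]/(Km+[S]).
So Km + [S] = [S]/0.2006 = 13.06 nM, giving Km = 13.06 − 2.62 = 10.4 nM.

10.4 nM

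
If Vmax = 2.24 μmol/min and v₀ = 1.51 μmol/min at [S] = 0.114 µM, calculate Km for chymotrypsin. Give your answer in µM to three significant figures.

0.0551 µM

v/Vmax = 1.51/2.24 = 0.6741 = [S]/(Km+[S]).
So Km + [S] = [S]/0.6741 = 0.1691 µM, giving Km = 0.1691 − 0.114 = 0.0551 µM.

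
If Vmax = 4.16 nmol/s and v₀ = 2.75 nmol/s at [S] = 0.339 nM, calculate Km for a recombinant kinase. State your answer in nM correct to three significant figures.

v/Vmax = 2.75/4.16 = 0.6611 = [S]/(Km+[S]).
So Km + [S] = [S]/0.6611 = 0.5128 nM, giving Km = 0.5128 − 0.339 = 0.174 nM.

0.174 nM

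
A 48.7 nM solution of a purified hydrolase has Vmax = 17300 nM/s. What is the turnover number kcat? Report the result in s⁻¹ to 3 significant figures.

kcat = Vmax/[E]total = 17300 nM/s / 48.7 nM = 355 s⁻¹.

355 s⁻¹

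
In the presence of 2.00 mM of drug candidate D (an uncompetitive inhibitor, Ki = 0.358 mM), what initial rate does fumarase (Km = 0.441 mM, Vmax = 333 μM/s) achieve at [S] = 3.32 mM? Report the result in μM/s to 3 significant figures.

49.6 μM/s

α = 1 + [I]/Ki = 1 + 2.00/0.358 = 6.587.
For an uncompetitive inhibitor, both parameters are divided by α, giving Vmax/α and Km/α: Km,app = 0.0670 mM, Vmax,app = 50.6 μM/s.
v = Vmax,app·[S]/(Km,app + [S]) = 50.6 × 3.32/(0.0670 + 3.32) = 49.6 μM/s.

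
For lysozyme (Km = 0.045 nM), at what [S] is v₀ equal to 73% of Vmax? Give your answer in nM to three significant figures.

0.122 nM

v/Vmax = [S]/(Km+[S]) = 0.73, so [S] = Km·0.73/(1 − 0.73) = 0.045 × 2.704.
[S] = 0.122 nM.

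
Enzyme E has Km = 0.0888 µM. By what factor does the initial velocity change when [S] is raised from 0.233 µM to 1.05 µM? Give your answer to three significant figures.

1.27

The fractional saturations are [S]/(Km+[S]) = 0.233/0.3218 = 0.7241 and 1.05/1.139 = 0.9220.
v₂/v₁ is just their ratio: 0.9220/0.7241 = 1.27.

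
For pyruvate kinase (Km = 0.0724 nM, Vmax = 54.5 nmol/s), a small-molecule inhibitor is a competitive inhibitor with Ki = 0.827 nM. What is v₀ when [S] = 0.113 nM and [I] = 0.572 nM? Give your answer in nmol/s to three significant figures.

26.2 nmol/s

α = 1 + [I]/Ki = 1 + 0.572/0.827 = 1.692.
For a competitive inhibitor, Vmax is unchanged and the apparent Km becomes α·Km: Km,app = 0.122 nM, Vmax,app = 54.5 nmol/s.
v = Vmax,app·[S]/(Km,app + [S]) = 54.5 × 0.113/(0.122 + 0.113) = 26.2 nmol/s.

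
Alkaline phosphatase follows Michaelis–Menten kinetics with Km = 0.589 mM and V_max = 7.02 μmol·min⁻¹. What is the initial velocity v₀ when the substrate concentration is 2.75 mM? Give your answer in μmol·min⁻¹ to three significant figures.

5.78 μmol·min⁻¹

[S]/(Km+[S]) = 2.75/3.339 = 0.8236, the fractional saturation.
v = 0.8236 × Vmax = 0.8236 × 7.02 = 5.78 μmol·min⁻¹.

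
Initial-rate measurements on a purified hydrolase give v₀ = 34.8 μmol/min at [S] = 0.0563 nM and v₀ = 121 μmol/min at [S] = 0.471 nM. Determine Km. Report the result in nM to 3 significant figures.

0.239 nM

In reciprocal form, 1/v = (Km/Vmax)·(1/[S]) + 1/Vmax. The two points give (1/[S], 1/v) = (17.76, 0.02874) and (2.123, 0.008264).
Slope = (0.02874 − 0.008264)/(17.76 − 2.123) = 0.001309; intercept = 0.02874 − 0.001309×17.76 = 0.005485.
Vmax = 1/intercept = 182 μmol/min; Km = slope × Vmax = 0.001309 × 182 = 0.239 nM.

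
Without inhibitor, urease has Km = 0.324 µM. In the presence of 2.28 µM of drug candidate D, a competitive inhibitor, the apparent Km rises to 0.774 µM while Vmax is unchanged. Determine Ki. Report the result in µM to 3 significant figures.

1.64 µM

Competitive: Km,app = α·Km with α = 1 + [I]/Ki.
α = Km,app/Km = 0.774/0.324 = 2.389.
Since α = 1 + [I]/Ki, [I]/Ki = 2.389 − 1 = 1.389 and Ki = 2.28/1.389 = 1.64 µM.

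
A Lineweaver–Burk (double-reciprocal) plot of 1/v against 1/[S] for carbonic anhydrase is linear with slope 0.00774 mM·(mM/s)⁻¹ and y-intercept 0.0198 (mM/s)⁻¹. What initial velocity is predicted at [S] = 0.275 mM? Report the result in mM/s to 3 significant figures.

The y-intercept is 1/Vmax, so Vmax = 1/0.0198 = 50.5 mM/s.
The slope is Km/Vmax, so Km = 0.00774 × 50.5 = 0.391 mM.
Then v = 50.5 × 0.275/(0.391 + 0.275) = 20.9 mM/s.

20.9 mM/s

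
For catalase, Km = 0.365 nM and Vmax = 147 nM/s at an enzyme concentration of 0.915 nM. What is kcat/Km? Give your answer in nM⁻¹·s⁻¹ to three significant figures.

440 nM⁻¹·s⁻¹

kcat = Vmax/[E]total = 147/0.915 = 161 s⁻¹.
kcat/Km = 161/0.365 = 440 nM⁻¹·s⁻¹.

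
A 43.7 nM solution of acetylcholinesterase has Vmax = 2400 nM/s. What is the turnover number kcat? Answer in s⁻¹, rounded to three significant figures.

54.9 s⁻¹

kcat = Vmax/[E]total = 2400 nM/s / 43.7 nM = 54.9 s⁻¹.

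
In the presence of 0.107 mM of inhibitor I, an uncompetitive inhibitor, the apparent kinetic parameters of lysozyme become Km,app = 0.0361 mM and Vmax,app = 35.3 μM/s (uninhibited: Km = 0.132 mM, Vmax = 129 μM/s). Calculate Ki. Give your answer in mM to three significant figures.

0.0403 mM

Uncompetitive: Vmax,app = Vmax/α (and Km,app = Km/α) with α = 1 + [I]/Ki.
α = Vmax/Vmax,app = 129/35.3 = 3.654.
Ki = [I]/(α − 1) = 0.107/2.654 = 0.0403 mM.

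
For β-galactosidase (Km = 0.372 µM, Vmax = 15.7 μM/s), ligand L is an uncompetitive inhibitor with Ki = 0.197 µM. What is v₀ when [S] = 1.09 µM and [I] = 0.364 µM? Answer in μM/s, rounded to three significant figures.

4.92 μM/s

α = 1 + [I]/Ki = 1 + 0.364/0.197 = 2.848.
For an uncompetitive inhibitor, both parameters are divided by α, giving Vmax/α and Km/α: Km,app = 0.131 µM, Vmax,app = 5.51 μM/s.
v = Vmax,app·[S]/(Km,app + [S]) = 5.51 × 1.09/(0.131 + 1.09) = 4.92 μM/s.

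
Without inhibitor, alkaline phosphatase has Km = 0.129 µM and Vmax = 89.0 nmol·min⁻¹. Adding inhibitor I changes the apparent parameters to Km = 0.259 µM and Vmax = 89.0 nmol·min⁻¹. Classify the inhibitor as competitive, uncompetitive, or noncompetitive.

competitive

Km increases (0.129 → 0.259 µM) while Vmax is unchanged — the hallmark of competitive inhibition.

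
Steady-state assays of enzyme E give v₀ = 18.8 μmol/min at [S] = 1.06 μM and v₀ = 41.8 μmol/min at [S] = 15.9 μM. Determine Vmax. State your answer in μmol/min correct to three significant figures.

In reciprocal form, 1/v = (Km/Vmax)·(1/[S]) + 1/Vmax. The two points give (1/[S], 1/v) = (0.9434, 0.05319) and (0.06289, 0.02392).
Slope = (0.05319 − 0.02392)/(0.9434 − 0.06289) = 0.03324; intercept = 0.05319 − 0.03324×0.9434 = 0.02183.
Vmax = 1/intercept = 45.8 μmol/min; Km = slope × Vmax = 0.03324 × 45.8 = 1.52 μM.

45.8 μmol/min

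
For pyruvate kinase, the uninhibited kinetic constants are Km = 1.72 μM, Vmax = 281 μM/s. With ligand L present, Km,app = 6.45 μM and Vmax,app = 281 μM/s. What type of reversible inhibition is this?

competitive

Km increases (1.72 → 6.45 μM) while Vmax is unchanged — the hallmark of competitive inhibition.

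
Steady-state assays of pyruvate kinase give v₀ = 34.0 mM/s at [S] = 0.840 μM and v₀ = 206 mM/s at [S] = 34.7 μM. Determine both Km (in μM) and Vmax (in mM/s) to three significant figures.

Km = 4.98 μM; Vmax = 236 mM/s

From v = Vmax[S]/(Km+[S]), each point gives Vmax = v(Km+[S])/[S].
Equating: 34.0(Km+0.840)/0.840 = 206(Km+34.7)/34.7.
40.48·Km + 34.0 = 5.937·Km + 206, so (40.48 − 5.937)·Km = 206 − 34.0.
Km = 172.0/34.54 = 4.98 μM; then Vmax = 34.0(4.98+0.840)/0.840 = 236 mM/s.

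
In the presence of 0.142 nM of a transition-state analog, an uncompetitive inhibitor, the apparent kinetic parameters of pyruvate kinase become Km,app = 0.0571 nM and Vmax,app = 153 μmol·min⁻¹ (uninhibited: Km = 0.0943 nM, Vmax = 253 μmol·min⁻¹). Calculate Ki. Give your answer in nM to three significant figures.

Uncompetitive: Vmax,app = Vmax/α (and Km,app = Km/α) with α = 1 + [I]/Ki.
α = Vmax/Vmax,app = 253/153 = 1.654.
Since α = 1 + [I]/Ki, [I]/Ki = 1.654 − 1 = 0.6536 and Ki = 0.142/0.6536 = 0.217 nM.

0.217 nM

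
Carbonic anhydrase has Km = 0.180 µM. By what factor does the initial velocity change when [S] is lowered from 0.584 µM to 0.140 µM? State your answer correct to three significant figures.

The fractional saturations are [S]/(Km+[S]) = 0.584/0.7640 = 0.7644 and 0.140/0.3200 = 0.4375.
v₂/v₁ is just their ratio: 0.4375/0.7644 = 0.572.

0.572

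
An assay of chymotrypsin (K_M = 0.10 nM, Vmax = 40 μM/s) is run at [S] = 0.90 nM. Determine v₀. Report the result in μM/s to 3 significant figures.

[S]/(Km+[S]) = 0.90/1.000 = 0.9000, the fractional saturation.
v = 0.9000 × Vmax = 0.9000 × 40 = 36.0 μM/s.

36.0 μM/s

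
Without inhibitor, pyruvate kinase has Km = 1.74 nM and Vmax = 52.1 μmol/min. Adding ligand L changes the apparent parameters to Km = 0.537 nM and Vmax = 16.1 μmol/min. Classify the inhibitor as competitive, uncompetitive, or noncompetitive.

Both Km and Vmax decrease by the same factor (~3.24-fold) — characteristic of uncompetitive inhibition.

uncompetitive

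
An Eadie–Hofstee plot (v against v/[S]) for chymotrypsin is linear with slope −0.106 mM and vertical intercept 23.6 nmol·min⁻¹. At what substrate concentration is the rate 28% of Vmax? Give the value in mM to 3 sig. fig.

The Eadie–Hofstee slope gives Km = 0.106 mM (slope = −Km).
v/Vmax = [S]/(Km+[S]) = 0.28 ⇒ [S] = Km·0.28/(1−0.28) = 0.106 × 0.3889 = 0.0412 mM.

0.0412 mM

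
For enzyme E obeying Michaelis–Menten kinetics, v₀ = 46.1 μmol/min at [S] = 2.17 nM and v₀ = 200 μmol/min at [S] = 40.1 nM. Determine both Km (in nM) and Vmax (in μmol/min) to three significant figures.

Km = 9.47 nM; Vmax = 247 μmol/min

In reciprocal form, 1/v = (Km/Vmax)·(1/[S]) + 1/Vmax. The two points give (1/[S], 1/v) = (0.4608, 0.02169) and (0.02494, 0.005000).
Slope = (0.02169 − 0.005000)/(0.4608 − 0.02494) = 0.03829; intercept = 0.02169 − 0.03829×0.4608 = 0.004045.
Vmax = 1/intercept = 247 μmol/min; Km = slope × Vmax = 0.03829 × 247 = 9.47 nM.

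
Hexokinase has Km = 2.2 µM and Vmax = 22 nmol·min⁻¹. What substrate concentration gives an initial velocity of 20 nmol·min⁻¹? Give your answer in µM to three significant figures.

Rearranging v = Vmax[S]/(Km+[S]) gives [S] = Km·v/(Vmax − v).
[S] = 2.2 × 20 / (22 − 20) = 44.00/2.000 = 22.0 µM.

22.0 µM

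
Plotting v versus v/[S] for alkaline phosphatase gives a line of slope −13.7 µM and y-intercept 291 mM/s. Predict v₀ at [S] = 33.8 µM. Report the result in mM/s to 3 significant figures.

207 mM/s

In the Eadie–Hofstee form v = Vmax − Km·(v/[S]), the slope is −Km and the intercept is Vmax, so Km = 13.7 µM and Vmax = 291 mM/s.
v = 291 × 33.8/(13.7 + 33.8) = 207 mM/s.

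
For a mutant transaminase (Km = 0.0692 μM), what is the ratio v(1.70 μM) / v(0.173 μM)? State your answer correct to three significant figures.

1.35

Since Vmax cancels, v₂/v₁ = [S]₂(Km+[S]₁) / [S]₁(Km+[S]₂).
= 1.70×(0.0692+0.173) / (0.173×(0.0692+1.70)) = 0.4117/0.3061 = 1.35.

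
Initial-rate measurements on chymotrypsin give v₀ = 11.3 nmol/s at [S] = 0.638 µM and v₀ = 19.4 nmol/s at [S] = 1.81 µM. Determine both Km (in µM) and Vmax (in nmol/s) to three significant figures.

Km = 1.16 µM; Vmax = 31.8 nmol/s

From v = Vmax[S]/(Km+[S]), each point gives Vmax = v(Km+[S])/[S].
Equating: 11.3(Km+0.638)/0.638 = 19.4(Km+1.81)/1.81.
17.71·Km + 11.3 = 10.72·Km + 19.4, so (17.71 − 10.72)·Km = 19.4 − 11.3.
Km = 8.100/6.993 = 1.16 µM; then Vmax = 11.3(1.16+0.638)/0.638 = 31.8 nmol/s.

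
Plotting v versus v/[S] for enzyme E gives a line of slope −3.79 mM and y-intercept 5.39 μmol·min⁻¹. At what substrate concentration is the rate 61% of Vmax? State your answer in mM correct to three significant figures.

The Eadie–Hofstee slope gives Km = 3.79 mM (slope = −Km).
v/Vmax = [S]/(Km+[S]) = 0.61 ⇒ [S] = Km·0.61/(1−0.61) = 3.79 × 1.564 = 5.93 mM.

5.93 mM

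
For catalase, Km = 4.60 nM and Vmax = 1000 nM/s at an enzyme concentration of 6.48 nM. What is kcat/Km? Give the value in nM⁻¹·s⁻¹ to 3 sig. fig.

33.5 nM⁻¹·s⁻¹

kcat = Vmax/[E]total = 1000/6.48 = 154 s⁻¹.
kcat/Km = 154/4.60 = 33.5 nM⁻¹·s⁻¹.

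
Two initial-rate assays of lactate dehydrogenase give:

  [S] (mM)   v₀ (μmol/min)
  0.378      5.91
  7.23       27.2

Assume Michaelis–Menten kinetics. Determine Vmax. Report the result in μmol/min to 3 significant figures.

33.9 μmol/min

In reciprocal form, 1/v = (Km/Vmax)·(1/[S]) + 1/Vmax. The two points give (1/[S], 1/v) = (2.646, 0.1692) and (0.1383, 0.03676).
Slope = (0.1692 − 0.03676)/(2.646 − 0.1383) = 0.05282; intercept = 0.1692 − 0.05282×2.646 = 0.02946.
Vmax = 1/intercept = 33.9 μmol/min; Km = slope × Vmax = 0.05282 × 33.9 = 1.79 mM.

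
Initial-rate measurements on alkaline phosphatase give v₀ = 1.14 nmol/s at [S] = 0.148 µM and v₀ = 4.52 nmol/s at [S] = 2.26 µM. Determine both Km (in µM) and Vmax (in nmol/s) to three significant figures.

In reciprocal form, 1/v = (Km/Vmax)·(1/[S]) + 1/Vmax. The two points give (1/[S], 1/v) = (6.757, 0.8772) and (0.4425, 0.2212).
Slope = (0.8772 − 0.2212)/(6.757 − 0.4425) = 0.1039; intercept = 0.8772 − 0.1039×6.757 = 0.1753.
Vmax = 1/intercept = 5.71 nmol/s; Km = slope × Vmax = 0.1039 × 5.71 = 0.593 µM.

Km = 0.593 µM; Vmax = 5.71 nmol/s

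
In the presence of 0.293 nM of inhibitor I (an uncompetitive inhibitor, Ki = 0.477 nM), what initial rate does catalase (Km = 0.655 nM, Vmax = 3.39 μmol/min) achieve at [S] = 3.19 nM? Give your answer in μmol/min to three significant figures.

With α = 1 + [I]/Ki = 1 + 0.293/0.477 = 1.614, the uncompetitive rate law is v = (Vmax/α)·[S] / (Km/α + [S]).
v = (3.39/1.614)×3.19 / (0.655/1.614 + 3.19) = 6.699/3.596 = 1.86 μmol/min.

1.86 μmol/min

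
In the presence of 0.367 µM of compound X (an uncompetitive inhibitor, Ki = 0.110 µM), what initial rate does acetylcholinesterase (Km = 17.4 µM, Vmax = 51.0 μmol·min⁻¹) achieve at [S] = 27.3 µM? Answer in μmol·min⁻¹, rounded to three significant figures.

With α = 1 + [I]/Ki = 1 + 0.367/0.110 = 4.336, the uncompetitive rate law is v = (Vmax/α)·[S] / (Km/α + [S]).
v = (51.0/4.336)×27.3 / (17.4/4.336 + 27.3) = 321.1/31.31 = 10.3 μmol·min⁻¹.

10.3 μmol·min⁻¹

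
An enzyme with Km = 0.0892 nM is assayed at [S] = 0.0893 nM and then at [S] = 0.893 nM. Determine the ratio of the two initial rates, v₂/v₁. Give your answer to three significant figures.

The fractional saturations are [S]/(Km+[S]) = 0.0893/0.1785 = 0.5003 and 0.893/0.9822 = 0.9092.
v₂/v₁ is just their ratio: 0.9092/0.5003 = 1.82.

1.82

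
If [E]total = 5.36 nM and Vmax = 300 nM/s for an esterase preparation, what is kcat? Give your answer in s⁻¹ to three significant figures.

56.0 s⁻¹

kcat = Vmax/[E]total = 300 nM/s / 5.36 nM = 56.0 s⁻¹.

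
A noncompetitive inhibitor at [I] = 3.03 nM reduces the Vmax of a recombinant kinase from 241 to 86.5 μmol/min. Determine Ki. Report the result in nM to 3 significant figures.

1.70 nM

Noncompetitive: Vmax,app = Vmax/α with α = 1 + [I]/Ki.
α = Vmax/Vmax,app = 241/86.5 = 2.786.
Ki = [I]/(α − 1) = 3.03/1.786 = 1.70 nM.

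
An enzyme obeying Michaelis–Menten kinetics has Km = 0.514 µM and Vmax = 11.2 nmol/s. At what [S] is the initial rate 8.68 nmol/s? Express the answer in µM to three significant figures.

1.77 µM

The required fractional saturation is v/Vmax = 8.68/11.2 = 0.7750.
Then [S]/(Km+[S]) = 0.7750 ⇒ [S] = 0.514 × 0.7750/(1 − 0.7750) = 1.77 µM.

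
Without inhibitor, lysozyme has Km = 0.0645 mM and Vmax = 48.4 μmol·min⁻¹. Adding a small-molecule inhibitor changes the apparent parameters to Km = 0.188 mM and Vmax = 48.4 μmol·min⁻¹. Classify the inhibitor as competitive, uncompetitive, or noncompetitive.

competitive

Km increases (0.0645 → 0.188 mM) while Vmax is unchanged — the hallmark of competitive inhibition.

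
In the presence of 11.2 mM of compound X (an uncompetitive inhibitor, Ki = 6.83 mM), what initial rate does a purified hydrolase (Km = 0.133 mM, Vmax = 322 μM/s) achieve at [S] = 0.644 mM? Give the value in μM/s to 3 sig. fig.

With α = 1 + [I]/Ki = 1 + 11.2/6.83 = 2.640, the uncompetitive rate law is v = (Vmax/α)·[S] / (Km/α + [S]).
v = (322/2.640)×0.644 / (0.133/2.640 + 0.644) = 78.55/0.6944 = 113 μM/s.

113 μM/s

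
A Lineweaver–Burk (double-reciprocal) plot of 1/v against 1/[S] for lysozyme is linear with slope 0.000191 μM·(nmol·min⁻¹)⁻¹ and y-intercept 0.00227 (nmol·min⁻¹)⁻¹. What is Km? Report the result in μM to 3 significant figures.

y-intercept = 1/Vmax ⇒ Vmax = 441 nmol·min⁻¹; slope = Km/Vmax ⇒ Km = slope × Vmax.
Km = 0.000191 × 441 = 0.0841 μM.

0.0841 μM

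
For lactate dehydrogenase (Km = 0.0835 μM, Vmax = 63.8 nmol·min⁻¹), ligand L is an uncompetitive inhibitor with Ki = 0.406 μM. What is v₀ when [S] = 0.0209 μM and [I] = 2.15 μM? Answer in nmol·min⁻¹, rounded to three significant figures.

6.20 nmol·min⁻¹

α = 1 + [I]/Ki = 1 + 2.15/0.406 = 6.296.
For an uncompetitive inhibitor, both parameters are divided by α, giving Vmax/α and Km/α: Km,app = 0.0133 μM, Vmax,app = 10.1 nmol·min⁻¹.
v = Vmax,app·[S]/(Km,app + [S]) = 10.1 × 0.0209/(0.0133 + 0.0209) = 6.20 nmol·min⁻¹.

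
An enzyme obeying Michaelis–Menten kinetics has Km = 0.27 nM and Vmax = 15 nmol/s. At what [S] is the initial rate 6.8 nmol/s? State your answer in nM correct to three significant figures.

Rearranging v = Vmax[S]/(Km+[S]) gives [S] = Km·v/(Vmax − v).
[S] = 0.27 × 6.8 / (15 − 6.8) = 1.836/8.200 = 0.224 nM.

0.224 nM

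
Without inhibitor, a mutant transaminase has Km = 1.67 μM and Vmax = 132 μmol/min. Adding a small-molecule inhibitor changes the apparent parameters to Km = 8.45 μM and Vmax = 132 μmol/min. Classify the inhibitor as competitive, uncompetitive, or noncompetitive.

competitive

Km increases (1.67 → 8.45 μM) while Vmax is unchanged — the hallmark of competitive inhibition.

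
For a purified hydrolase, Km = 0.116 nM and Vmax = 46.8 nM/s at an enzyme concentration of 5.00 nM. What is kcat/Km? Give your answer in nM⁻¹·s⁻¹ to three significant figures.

kcat = Vmax/[E]total = 46.8/5.00 = 9.36 s⁻¹.
kcat/Km = 9.36/0.116 = 80.7 nM⁻¹·s⁻¹.

80.7 nM⁻¹·s⁻¹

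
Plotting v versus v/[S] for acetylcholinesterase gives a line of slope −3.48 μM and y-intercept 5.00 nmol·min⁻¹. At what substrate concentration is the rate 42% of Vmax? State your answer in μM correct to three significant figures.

2.52 μM

The Eadie–Hofstee slope gives Km = 3.48 μM (slope = −Km).
v/Vmax = [S]/(Km+[S]) = 0.42 ⇒ [S] = Km·0.42/(1−0.42) = 3.48 × 0.7241 = 2.52 μM.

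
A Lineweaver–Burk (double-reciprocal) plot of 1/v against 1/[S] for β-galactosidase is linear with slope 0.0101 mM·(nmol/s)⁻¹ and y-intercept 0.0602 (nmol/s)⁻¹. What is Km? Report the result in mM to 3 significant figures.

y-intercept = 1/Vmax ⇒ Vmax = 16.6 nmol/s; slope = Km/Vmax ⇒ Km = slope × Vmax.
Km = 0.0101 × 16.6 = 0.168 mM.

0.168 mM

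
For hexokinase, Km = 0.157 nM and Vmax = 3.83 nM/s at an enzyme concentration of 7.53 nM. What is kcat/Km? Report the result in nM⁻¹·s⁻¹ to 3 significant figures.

kcat = Vmax/[E]total = 3.83/7.53 = 0.509 s⁻¹.
kcat/Km = 0.509/0.157 = 3.24 nM⁻¹·s⁻¹.

3.24 nM⁻¹·s⁻¹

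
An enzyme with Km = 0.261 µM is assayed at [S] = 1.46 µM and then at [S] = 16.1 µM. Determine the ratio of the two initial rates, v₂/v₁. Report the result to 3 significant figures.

The fractional saturations are [S]/(Km+[S]) = 1.46/1.721 = 0.8483 and 16.1/16.36 = 0.9840.
v₂/v₁ is just their ratio: 0.9840/0.8483 = 1.16.

1.16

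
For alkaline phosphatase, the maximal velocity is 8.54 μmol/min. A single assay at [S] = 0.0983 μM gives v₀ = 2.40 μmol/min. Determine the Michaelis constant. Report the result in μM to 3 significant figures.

0.251 μM

v/Vmax = 2.40/8.54 = 0.2810 = [S]/(Km+[S]).
So Km + [S] = [S]/0.2810 = 0.3498 μM, giving Km = 0.3498 − 0.0983 = 0.251 μM.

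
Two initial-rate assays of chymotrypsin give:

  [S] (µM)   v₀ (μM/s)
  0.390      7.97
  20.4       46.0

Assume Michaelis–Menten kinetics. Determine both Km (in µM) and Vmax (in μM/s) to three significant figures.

Km = 2.09 µM; Vmax = 50.7 μM/s

From v = Vmax[S]/(Km+[S]), each point gives Vmax = v(Km+[S])/[S].
Equating: 7.97(Km+0.390)/0.390 = 46.0(Km+20.4)/20.4.
20.44·Km + 7.97 = 2.255·Km + 46.0, so (20.44 − 2.255)·Km = 46.0 − 7.97.
Km = 38.03/18.18 = 2.09 µM; then Vmax = 7.97(2.09+0.390)/0.390 = 50.7 μM/s.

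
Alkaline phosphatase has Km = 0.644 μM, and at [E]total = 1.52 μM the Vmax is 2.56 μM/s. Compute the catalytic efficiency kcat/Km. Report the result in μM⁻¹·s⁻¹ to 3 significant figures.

kcat = Vmax/[E]total = 2.56/1.52 = 1.68 s⁻¹.
kcat/Km = 1.68/0.644 = 2.62 μM⁻¹·s⁻¹.

2.62 μM⁻¹·s⁻¹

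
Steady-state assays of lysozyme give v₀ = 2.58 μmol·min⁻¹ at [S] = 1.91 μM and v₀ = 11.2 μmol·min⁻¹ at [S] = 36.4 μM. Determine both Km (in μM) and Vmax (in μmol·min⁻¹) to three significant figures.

In reciprocal form, 1/v = (Km/Vmax)·(1/[S]) + 1/Vmax. The two points give (1/[S], 1/v) = (0.5236, 0.3876) and (0.02747, 0.08929).
Slope = (0.3876 − 0.08929)/(0.5236 − 0.02747) = 0.6013; intercept = 0.3876 − 0.6013×0.5236 = 0.07277.
Vmax = 1/intercept = 13.7 μmol·min⁻¹; Km = slope × Vmax = 0.6013 × 13.7 = 8.26 μM.

Km = 8.26 μM; Vmax = 13.7 μmol·min⁻¹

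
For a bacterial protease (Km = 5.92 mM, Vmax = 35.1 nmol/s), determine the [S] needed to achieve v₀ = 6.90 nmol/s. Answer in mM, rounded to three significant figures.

The required fractional saturation is v/Vmax = 6.90/35.1 = 0.1966.
Then [S]/(Km+[S]) = 0.1966 ⇒ [S] = 5.92 × 0.1966/(1 − 0.1966) = 1.45 mM.

1.45 mM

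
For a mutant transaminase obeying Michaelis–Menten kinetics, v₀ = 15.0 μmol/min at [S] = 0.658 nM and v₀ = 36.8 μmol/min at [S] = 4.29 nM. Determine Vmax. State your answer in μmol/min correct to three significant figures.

In reciprocal form, 1/v = (Km/Vmax)·(1/[S]) + 1/Vmax. The two points give (1/[S], 1/v) = (1.520, 0.06667) and (0.2331, 0.02717).
Slope = (0.06667 − 0.02717)/(1.520 − 0.2331) = 0.03069; intercept = 0.06667 − 0.03069×1.520 = 0.02002.
Vmax = 1/intercept = 50.0 μmol/min; Km = slope × Vmax = 0.03069 × 50.0 = 1.53 nM.

50.0 μmol/min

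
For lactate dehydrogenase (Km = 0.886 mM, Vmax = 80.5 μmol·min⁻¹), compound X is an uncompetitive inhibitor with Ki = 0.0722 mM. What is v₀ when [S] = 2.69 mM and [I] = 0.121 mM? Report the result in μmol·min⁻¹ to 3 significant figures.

26.8 μmol·min⁻¹

With α = 1 + [I]/Ki = 1 + 0.121/0.0722 = 2.676, the uncompetitive rate law is v = (Vmax/α)·[S] / (Km/α + [S]).
v = (80.5/2.676)×2.69 / (0.886/2.676 + 2.69) = 80.92/3.021 = 26.8 μmol·min⁻¹.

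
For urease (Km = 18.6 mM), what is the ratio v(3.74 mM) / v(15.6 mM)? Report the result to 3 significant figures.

0.367

The fractional saturations are [S]/(Km+[S]) = 15.6/34.20 = 0.4561 and 3.74/22.34 = 0.1674.
v₂/v₁ is just their ratio: 0.1674/0.4561 = 0.367.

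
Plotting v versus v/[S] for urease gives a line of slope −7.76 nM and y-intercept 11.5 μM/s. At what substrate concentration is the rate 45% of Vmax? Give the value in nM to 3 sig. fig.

6.35 nM

The Eadie–Hofstee slope gives Km = 7.76 nM (slope = −Km).
v/Vmax = [S]/(Km+[S]) = 0.45 ⇒ [S] = Km·0.45/(1−0.45) = 7.76 × 0.8182 = 6.35 nM.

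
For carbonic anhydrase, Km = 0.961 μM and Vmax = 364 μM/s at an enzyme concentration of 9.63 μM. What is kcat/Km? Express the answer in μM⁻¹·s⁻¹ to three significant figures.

39.3 μM⁻¹·s⁻¹

kcat = Vmax/[E]total = 364/9.63 = 37.8 s⁻¹.
kcat/Km = 37.8/0.961 = 39.3 μM⁻¹·s⁻¹.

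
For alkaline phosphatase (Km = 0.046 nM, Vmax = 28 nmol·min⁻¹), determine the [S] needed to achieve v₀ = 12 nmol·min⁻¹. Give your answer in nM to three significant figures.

The required fractional saturation is v/Vmax = 12/28 = 0.4286.
Then [S]/(Km+[S]) = 0.4286 ⇒ [S] = 0.046 × 0.4286/(1 − 0.4286) = 0.0345 nM.

0.0345 nM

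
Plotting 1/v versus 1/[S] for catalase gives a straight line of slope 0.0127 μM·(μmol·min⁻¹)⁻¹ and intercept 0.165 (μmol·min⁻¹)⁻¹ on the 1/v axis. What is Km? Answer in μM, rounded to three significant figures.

0.0770 μM

y-intercept = 1/Vmax ⇒ Vmax = 6.06 μmol·min⁻¹; slope = Km/Vmax ⇒ Km = slope × Vmax.
Km = 0.0127 × 6.06 = 0.0770 μM.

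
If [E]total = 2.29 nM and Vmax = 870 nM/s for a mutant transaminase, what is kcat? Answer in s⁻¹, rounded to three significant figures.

380 s⁻¹

kcat = Vmax/[E]total = 870 nM/s / 2.29 nM = 380 s⁻¹.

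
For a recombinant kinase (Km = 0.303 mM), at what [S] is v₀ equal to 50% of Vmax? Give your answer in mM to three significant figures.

0.303 mM

v/Vmax = [S]/(Km+[S]) = 0.5, so [S] = Km·0.5/(1 − 0.5) = 0.303 × 1.000.
[S] = 0.303 mM.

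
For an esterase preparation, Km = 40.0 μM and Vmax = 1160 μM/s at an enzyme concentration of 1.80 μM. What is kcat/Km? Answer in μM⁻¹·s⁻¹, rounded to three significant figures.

kcat = Vmax/[E]total = 1160/1.80 = 644 s⁻¹.
kcat/Km = 644/40.0 = 16.1 μM⁻¹·s⁻¹.

16.1 μM⁻¹·s⁻¹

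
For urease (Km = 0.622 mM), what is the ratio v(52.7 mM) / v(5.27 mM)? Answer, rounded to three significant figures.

1.10

The fractional saturations are [S]/(Km+[S]) = 5.27/5.892 = 0.8944 and 52.7/53.32 = 0.9883.
v₂/v₁ is just their ratio: 0.9883/0.8944 = 1.10.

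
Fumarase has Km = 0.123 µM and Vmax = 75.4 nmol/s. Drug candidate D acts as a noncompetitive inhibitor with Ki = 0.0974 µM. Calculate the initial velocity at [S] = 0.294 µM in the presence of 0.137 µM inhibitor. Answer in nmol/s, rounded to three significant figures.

With α = 1 + [I]/Ki = 1 + 0.137/0.0974 = 2.407, the noncompetitive rate law is v = (Vmax/α)·[S] / (Km + [S]).
v = (75.4/2.407)×0.294 / (0.123 + 0.294) = 9.211/0.4170 = 22.1 nmol/s.

22.1 nmol/s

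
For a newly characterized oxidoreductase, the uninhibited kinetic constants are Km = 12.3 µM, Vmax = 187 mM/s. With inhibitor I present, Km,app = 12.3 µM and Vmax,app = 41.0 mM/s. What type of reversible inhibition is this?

noncompetitive

Vmax decreases (187 → 41.0 mM/s) while Km is unchanged — pure noncompetitive inhibition.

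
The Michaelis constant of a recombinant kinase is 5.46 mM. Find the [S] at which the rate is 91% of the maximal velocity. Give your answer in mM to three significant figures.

v/Vmax = [S]/(Km+[S]) = 0.91, so [S] = Km·0.91/(1 − 0.91) = 5.46 × 10.11.
[S] = 55.2 mM.

55.2 mM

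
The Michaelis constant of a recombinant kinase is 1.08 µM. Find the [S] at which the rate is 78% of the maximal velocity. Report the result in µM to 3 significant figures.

v/Vmax = [S]/(Km+[S]) = 0.78, so [S] = Km·0.78/(1 − 0.78) = 1.08 × 3.545.
[S] = 3.83 µM.

3.83 µM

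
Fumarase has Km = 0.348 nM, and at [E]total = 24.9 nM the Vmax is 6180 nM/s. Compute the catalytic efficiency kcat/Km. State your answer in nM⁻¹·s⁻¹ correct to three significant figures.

kcat = Vmax/[E]total = 6180/24.9 = 248 s⁻¹.
kcat/Km = 248/0.348 = 713 nM⁻¹·s⁻¹.

713 nM⁻¹·s⁻¹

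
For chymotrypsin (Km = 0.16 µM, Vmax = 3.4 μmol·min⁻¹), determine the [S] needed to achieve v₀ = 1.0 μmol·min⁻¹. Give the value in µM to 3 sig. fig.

The required fractional saturation is v/Vmax = 1.0/3.4 = 0.2941.
Then [S]/(Km+[S]) = 0.2941 ⇒ [S] = 0.16 × 0.2941/(1 − 0.2941) = 0.0667 µM.

0.0667 µM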